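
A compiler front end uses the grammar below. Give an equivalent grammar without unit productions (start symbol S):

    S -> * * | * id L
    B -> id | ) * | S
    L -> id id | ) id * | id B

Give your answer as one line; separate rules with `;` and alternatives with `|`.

S -> * * | * id L; B -> id | ) * | * * | * id L; L -> id id | ) id * | id B

Unit pairs: B ⇒* {S}.
For every A with A ⇒* B via unit rules, add B's non-unit alternatives to A; then delete every rule of the form X → Y.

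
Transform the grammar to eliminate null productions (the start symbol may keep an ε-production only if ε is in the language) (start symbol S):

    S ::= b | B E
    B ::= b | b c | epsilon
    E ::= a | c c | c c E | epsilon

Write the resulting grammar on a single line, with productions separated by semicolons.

S ::= b | B E | B | E | epsilon; B ::= b | b c; E ::= a | c c | c c E

The nullable symbols are {B, E, S}.
ε ∈ L(G) since S is nullable, so keep S → ε.
Add the nullable-subset variants: S → B E gives B E | B | E.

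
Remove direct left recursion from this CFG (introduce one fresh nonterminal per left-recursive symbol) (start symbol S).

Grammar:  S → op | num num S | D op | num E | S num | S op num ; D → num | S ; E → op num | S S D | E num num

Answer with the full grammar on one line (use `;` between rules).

S, E are directly left-recursive.
For S: α = {num, op num}, β = {op, num num S, D op, num E}. Rewrite as S → β S' and S' → α S' | ε.
For E: α = {num num}, β = {op num, S S D}. Rewrite as E → β E' and E' → α E' | ε.

S → op S' | num num S S' | D op S' | num E S'; D → num | S; E → op num E' | S S D E'; S' → num S' | op num S' | eps; E' → num num E' | eps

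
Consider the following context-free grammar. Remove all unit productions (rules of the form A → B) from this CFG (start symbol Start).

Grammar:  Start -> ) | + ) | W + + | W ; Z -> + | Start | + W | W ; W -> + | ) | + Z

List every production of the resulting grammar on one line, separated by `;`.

Unit pairs: Start ⇒* {W}; Z ⇒* {Start, W}.
Replace each nonterminal's rules with the union of the non-unit rules of every nonterminal it unit-derives.

Start -> ) | + ) | W + + | + | + Z; Z -> + | + W | ) | + ) | W + + | + Z; W -> + | ) | + Z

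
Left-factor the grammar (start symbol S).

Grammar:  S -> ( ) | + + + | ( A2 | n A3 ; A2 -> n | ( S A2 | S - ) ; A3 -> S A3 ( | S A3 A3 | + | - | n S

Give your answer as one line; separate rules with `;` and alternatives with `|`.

S has alternatives sharing prefix '(': factor to S → ( S' with S' → ) | A2.
A3 has alternatives sharing prefix 'S A3': factor to A3 → S A3 A3' with A3' → ( | A3.

S -> + + + | n A3 | ( S'; A2 -> n | ( S A2 | S - ); A3 -> + | - | n S | S A3 A3'; S' -> ) | A2; A3' -> ( | A3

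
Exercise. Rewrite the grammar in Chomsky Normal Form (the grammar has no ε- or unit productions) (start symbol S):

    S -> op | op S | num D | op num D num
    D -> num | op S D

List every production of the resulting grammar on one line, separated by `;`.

Introduce a nonterminal for each terminal appearing in a rule of length ≥ 2: X1 → op, X2 → num.
Binarize each right-hand side of length ≥ 3 by chaining fresh nonterminals (Y1, Y2, …): affected rules were S → X1 X2 D X2; D → X1 S D.

S -> op | X1 S | X2 D | X1 Y1; D -> num | X1 Y3; X1 -> op; X2 -> num; Y1 -> X2 Y2; Y2 -> D X2; Y3 -> S D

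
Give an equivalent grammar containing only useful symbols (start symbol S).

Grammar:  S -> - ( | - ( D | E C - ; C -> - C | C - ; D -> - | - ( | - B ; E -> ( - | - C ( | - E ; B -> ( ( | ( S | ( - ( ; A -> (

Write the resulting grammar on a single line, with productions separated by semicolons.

S -> - ( | - ( D; D -> - | - ( | - B; B -> ( ( | ( S | ( - (

Generating nonterminals: {A, B, D, E, S}.
Reachable from S after that: {B, D, S}.
Removed useless symbols: {A, C, E} and every production mentioning them.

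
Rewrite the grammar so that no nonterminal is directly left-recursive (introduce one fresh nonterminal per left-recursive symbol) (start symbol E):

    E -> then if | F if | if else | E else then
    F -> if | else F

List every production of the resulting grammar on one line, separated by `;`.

E is directly left-recursive.
For E: α = {else then}, β = {then if, F if, if else}. Rewrite as E → β E' and E' → α E' | ε.

E -> then if E' | F if E' | if else E'; F -> if | else F; E' -> else then E' | eps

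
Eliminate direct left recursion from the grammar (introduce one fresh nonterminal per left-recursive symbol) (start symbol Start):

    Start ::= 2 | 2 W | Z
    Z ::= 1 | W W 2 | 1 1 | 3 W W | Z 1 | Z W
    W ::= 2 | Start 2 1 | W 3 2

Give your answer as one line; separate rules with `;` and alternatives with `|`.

Start ::= 2 | 2 W | Z; Z ::= 1 Z1 | W W 2 Z1 | 1 1 Z1 | 3 W W Z1; W ::= 2 W1 | Start 2 1 W1; Z1 ::= 1 Z1 | W Z1 | eps; W1 ::= 3 2 W1 | eps

Z, W are directly left-recursive.
For Z: α = {1, W}, β = {1, W W 2, 1 1, 3 W W}. Rewrite as Z → β Z1 and Z1 → α Z1 | ε.
For W: α = {3 2}, β = {2, Start 2 1}. Rewrite as W → β W1 and W1 → α W1 | ε.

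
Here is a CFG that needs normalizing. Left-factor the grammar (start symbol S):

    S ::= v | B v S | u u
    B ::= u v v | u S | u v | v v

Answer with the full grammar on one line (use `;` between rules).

S ::= v | B v S | u u; B ::= v v | u B'; B' ::= S | v B''; B'' ::= v | ε

B has alternatives sharing prefix 'u': factor to B → u B' with B' → v v | S | v.
B' has alternatives sharing prefix 'v': factor to B' → v B'' with B'' → v | ε.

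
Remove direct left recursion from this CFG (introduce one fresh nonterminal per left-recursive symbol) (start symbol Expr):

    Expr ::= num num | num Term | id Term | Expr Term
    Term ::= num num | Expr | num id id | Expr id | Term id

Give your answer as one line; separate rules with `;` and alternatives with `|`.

Expr, Term are directly left-recursive.
For Expr: α = {Term}, β = {num num, num Term, id Term}. Rewrite as Expr → β Expr1 and Expr1 → α Expr1 | ε.
For Term: α = {id}, β = {num num, Expr, num id id, Expr id}. Rewrite as Term → β Term1 and Term1 → α Term1 | ε.

Expr ::= num num Expr1 | num Term Expr1 | id Term Expr1; Term ::= num num Term1 | Expr Term1 | num id id Term1 | Expr id Term1; Expr1 ::= Term Expr1 | ε; Term1 ::= id Term1 | ε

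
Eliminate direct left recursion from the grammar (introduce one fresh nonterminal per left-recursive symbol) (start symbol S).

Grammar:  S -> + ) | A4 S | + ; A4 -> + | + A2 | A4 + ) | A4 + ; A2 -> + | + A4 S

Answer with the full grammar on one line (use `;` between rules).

S -> + ) | A4 S | +; A4 -> + A4' | + A2 A4'; A2 -> + | + A4 S; A4' -> + ) A4' | + A4' | epsilon

Left recursion appears on A4.
For A4: α = {+ ), +}, β = {+, + A2}. Rewrite as A4 → β A4' and A4' → α A4' | ε.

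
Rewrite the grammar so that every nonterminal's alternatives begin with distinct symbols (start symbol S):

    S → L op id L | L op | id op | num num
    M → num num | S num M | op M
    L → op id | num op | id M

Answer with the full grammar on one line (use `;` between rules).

S has alternatives sharing prefix 'L op': factor to S → L op S' with S' → id L | ε.

S → id op | num num | L op S'; M → num num | S num M | op M; L → op id | num op | id M; S' → id L | ε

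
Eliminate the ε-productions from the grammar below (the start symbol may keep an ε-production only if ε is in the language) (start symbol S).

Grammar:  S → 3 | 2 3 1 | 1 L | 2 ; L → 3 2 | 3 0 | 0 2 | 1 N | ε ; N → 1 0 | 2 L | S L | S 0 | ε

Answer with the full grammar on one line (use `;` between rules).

The nullable symbols are {L, N}.
ε ∉ L(G), so no ε-production is kept.
Add the nullable-subset variants: S → 1 L gives 1 L | 1. L → 1 N gives 1 N | 1. N → 2 L gives 2 L | 2. N → S L gives S L | S.

S → 3 | 2 3 1 | 1 L | 1 | 2; L → 3 2 | 3 0 | 0 2 | 1 N | 1; N → 1 0 | 2 L | 2 | S L | S | S 0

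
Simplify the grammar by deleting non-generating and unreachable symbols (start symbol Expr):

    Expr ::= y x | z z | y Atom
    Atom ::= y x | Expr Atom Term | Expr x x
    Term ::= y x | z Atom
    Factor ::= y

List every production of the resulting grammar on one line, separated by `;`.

Expr ::= y x | z z | y Atom; Atom ::= y x | Expr Atom Term | Expr x x; Term ::= y x | z Atom

Generating nonterminals: {Atom, Expr, Factor, Term}.
Reachable from Expr after that: {Atom, Expr, Term}.
Removed useless symbols: {Factor} and every production mentioning them.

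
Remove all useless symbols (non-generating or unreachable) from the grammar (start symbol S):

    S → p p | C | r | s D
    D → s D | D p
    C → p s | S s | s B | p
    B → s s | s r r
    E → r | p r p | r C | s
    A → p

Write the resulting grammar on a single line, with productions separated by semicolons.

S → p p | C | r; C → p s | S s | s B | p; B → s s | s r r

Generating nonterminals: {A, B, C, E, S}.
Reachable from S after that: {B, C, S}.
Removed useless symbols: {A, D, E} and every production mentioning them.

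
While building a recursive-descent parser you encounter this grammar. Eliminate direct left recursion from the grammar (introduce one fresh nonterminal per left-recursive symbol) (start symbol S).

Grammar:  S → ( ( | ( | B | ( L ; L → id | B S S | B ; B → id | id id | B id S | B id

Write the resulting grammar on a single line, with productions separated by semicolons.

Directly left-recursive nonterminal: B.
For B: α = {id S, id}, β = {id, id id}. Rewrite as B → β B' and B' → α B' | ε.

S → ( ( | ( | B | ( L; L → id | B S S | B; B → id B' | id id B'; B' → id S B' | id B' | ε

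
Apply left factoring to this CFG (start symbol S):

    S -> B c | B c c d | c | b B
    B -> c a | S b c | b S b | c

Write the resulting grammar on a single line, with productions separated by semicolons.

S -> c | b B | B c S'; B -> S b c | b S b | c B'; S' -> ε | c d; B' -> a | ε

S has alternatives sharing prefix 'B c': factor to S → B c S' with S' → ε | c d.
B has alternatives sharing prefix 'c': factor to B → c B' with B' → a | ε.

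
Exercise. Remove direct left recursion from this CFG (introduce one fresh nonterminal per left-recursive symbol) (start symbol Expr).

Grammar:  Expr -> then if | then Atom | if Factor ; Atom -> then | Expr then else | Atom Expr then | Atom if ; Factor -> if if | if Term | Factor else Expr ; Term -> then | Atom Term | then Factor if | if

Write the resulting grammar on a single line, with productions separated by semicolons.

Directly left-recursive nonterminals: Atom, Factor.
For Atom: α = {Expr then, if}, β = {then, Expr then else}. Rewrite as Atom → β Atom1 and Atom1 → α Atom1 | ε.
For Factor: α = {else Expr}, β = {if if, if Term}. Rewrite as Factor → β Factor1 and Factor1 → α Factor1 | ε.

Expr -> then if | then Atom | if Factor; Atom -> then Atom1 | Expr then else Atom1; Factor -> if if Factor1 | if Term Factor1; Term -> then | Atom Term | then Factor if | if; Atom1 -> Expr then Atom1 | if Atom1 | ε; Factor1 -> else Expr Factor1 | ε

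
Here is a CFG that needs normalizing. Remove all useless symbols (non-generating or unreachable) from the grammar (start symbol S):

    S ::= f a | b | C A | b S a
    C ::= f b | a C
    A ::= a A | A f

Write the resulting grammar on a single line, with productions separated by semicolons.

S ::= f a | b | b S a

Generating nonterminals: {C, S}.
Reachable from S after that: {S}.
Removed useless symbols: {A, C} and every production mentioning them.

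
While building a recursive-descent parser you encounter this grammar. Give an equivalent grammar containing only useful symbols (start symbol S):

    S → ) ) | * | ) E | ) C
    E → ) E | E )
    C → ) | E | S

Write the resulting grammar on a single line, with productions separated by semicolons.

Generating nonterminals: {C, S}.
Reachable from S after that: {C, S}.
Removed useless symbols: {E} and every production mentioning them.

S → ) ) | * | ) C; C → ) | S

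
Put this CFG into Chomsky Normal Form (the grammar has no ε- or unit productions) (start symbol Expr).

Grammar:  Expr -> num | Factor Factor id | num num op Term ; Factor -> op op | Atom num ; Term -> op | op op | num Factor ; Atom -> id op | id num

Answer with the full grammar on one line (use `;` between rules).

Introduce a nonterminal for each terminal appearing in a rule of length ≥ 2: X1 → id, X2 → num, X3 → op.
Binarize each right-hand side of length ≥ 3 by chaining fresh nonterminals (Y1, Y2, …): affected rules were Expr → Factor Factor X1; Expr → X2 X2 X3 Term.

Expr -> num | Factor Y1 | X2 Y2; Factor -> X3 X3 | Atom X2; Term -> op | X3 X3 | X2 Factor; Atom -> X1 X3 | X1 X2; X1 -> id; X2 -> num; X3 -> op; Y1 -> Factor X1; Y2 -> X2 Y3; Y3 -> X3 Term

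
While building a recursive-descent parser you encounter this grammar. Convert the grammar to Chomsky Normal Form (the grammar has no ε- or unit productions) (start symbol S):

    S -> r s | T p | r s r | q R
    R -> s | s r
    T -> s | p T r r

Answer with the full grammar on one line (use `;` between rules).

S -> X1 X2 | T X3 | X1 Y1 | X4 R; R -> s | X2 X1; T -> s | X3 Y2; X1 -> r; X2 -> s; X3 -> p; X4 -> q; Y1 -> X2 X1; Y2 -> T Y3; Y3 -> X1 X1

Introduce a nonterminal for each terminal appearing in a rule of length ≥ 2: X1 → r, X2 → s, X3 → p, X4 → q.
Binarize each right-hand side of length ≥ 3 by chaining fresh nonterminals (Y1, Y2, …): affected rules were S → X1 X2 X1; T → X3 T X1 X1.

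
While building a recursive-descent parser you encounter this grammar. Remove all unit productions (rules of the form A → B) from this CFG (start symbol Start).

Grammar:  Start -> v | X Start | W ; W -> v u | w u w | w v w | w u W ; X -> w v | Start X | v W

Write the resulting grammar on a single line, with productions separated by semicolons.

Start -> v | X Start | v u | w u w | w v w | w u W; W -> v u | w u w | w v w | w u W; X -> w v | Start X | v W

Unit pairs: Start ⇒* {W}.
For each unit pair (A, B), copy every non-unit production of B to A, then drop all unit productions.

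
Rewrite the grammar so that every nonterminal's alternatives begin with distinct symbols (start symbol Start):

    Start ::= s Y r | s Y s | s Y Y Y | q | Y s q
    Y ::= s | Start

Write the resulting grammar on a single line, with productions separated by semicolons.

Start ::= q | Y s q | s Y Start1; Y ::= s | Start; Start1 ::= r | s | Y Y

Start has alternatives sharing prefix 's Y': factor to Start → s Y Start1 with Start1 → r | s | Y Y.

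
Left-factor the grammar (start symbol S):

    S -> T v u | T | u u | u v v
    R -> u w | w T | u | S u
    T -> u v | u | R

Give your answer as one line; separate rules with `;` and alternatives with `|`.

S has alternatives sharing prefix 'T': factor to S → T S' with S' → v u | ε.
S has alternatives sharing prefix 'u': factor to S → u S'' with S'' → u | v v.
R has alternatives sharing prefix 'u': factor to R → u R' with R' → w | ε.
T has alternatives sharing prefix 'u': factor to T → u T' with T' → v | ε.

S -> T S' | u S''; R -> w T | S u | u R'; T -> R | u T'; S' -> v u | ε; S'' -> u | v v; R' -> w | ε; T' -> v | ε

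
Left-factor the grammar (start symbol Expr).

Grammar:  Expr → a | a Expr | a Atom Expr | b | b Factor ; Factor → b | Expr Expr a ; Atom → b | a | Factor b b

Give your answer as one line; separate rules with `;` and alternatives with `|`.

Expr → a Expr1 | b Expr2; Factor → b | Expr Expr a; Atom → b | a | Factor b b; Expr1 → ε | Expr | Atom Expr; Expr2 → ε | Factor

Expr has alternatives sharing prefix 'a': factor to Expr → a Expr1 with Expr1 → ε | Expr | Atom Expr.
Expr has alternatives sharing prefix 'b': factor to Expr → b Expr2 with Expr2 → ε | Factor.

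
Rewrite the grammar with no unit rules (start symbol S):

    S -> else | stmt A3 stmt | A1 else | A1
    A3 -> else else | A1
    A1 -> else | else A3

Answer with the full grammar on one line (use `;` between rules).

S -> else | else A3 | stmt A3 stmt | A1 else; A3 -> else | else A3 | else else; A1 -> else | else A3

Unit pairs: A3 ⇒* {A1}; S ⇒* {A1}.
Replace each nonterminal's rules with the union of the non-unit rules of every nonterminal it unit-derives.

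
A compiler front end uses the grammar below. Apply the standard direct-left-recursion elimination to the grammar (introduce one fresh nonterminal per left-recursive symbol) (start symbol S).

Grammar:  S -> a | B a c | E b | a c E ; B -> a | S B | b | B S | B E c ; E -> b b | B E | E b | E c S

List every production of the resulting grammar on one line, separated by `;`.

B, E are directly left-recursive.
For B: α = {S, E c}, β = {a, S B, b}. Rewrite as B → β B' and B' → α B' | ε.
For E: α = {b, c S}, β = {b b, B E}. Rewrite as E → β E' and E' → α E' | ε.

S -> a | B a c | E b | a c E; B -> a B' | S B B' | b B'; E -> b b E' | B E E'; B' -> S B' | E c B' | ε; E' -> b E' | c S E' | ε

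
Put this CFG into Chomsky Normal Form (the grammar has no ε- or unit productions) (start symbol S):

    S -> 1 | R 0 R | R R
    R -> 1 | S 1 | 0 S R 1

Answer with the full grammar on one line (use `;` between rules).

Introduce a nonterminal for each terminal appearing in a rule of length ≥ 2: X1 → 0, X2 → 1.
Binarize each right-hand side of length ≥ 3 by chaining fresh nonterminals (Y1, Y2, …): affected rules were S → R X1 R; R → X1 S R X2.

S -> 1 | R Y1 | R R; R -> 1 | S X2 | X1 Y2; X1 -> 0; X2 -> 1; Y1 -> X1 R; Y2 -> S Y3; Y3 -> R X2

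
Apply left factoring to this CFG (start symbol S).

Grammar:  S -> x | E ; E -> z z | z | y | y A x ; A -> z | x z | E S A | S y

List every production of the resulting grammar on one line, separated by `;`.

E has alternatives sharing prefix 'z': factor to E → z E' with E' → z | ε.
E has alternatives sharing prefix 'y': factor to E → y E'' with E'' → ε | A x.

S -> x | E; E -> z E' | y E''; A -> z | x z | E S A | S y; E' -> z | ε; E'' -> ε | A x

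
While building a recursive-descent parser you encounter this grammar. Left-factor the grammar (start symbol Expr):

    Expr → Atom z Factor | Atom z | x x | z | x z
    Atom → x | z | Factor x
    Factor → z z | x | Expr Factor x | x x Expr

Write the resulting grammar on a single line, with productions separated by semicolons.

Expr → z | Atom z Expr1 | x Expr2; Atom → x | z | Factor x; Factor → z z | Expr Factor x | x Factor1; Expr1 → Factor | ε; Expr2 → x | z; Factor1 → ε | x Expr

Expr has alternatives sharing prefix 'Atom z': factor to Expr → Atom z Expr1 with Expr1 → Factor | ε.
Expr has alternatives sharing prefix 'x': factor to Expr → x Expr2 with Expr2 → x | z.
Factor has alternatives sharing prefix 'x': factor to Factor → x Factor1 with Factor1 → ε | x Expr.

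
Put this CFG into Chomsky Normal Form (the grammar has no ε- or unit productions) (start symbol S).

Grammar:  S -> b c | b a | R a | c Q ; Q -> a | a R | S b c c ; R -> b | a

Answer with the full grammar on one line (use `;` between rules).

Introduce a nonterminal for each terminal appearing in a rule of length ≥ 2: X1 → b, X2 → c, X3 → a.
Binarize each right-hand side of length ≥ 3 by chaining fresh nonterminals (Y1, Y2, …): affected rules were Q → S X1 X2 X2.

S -> X1 X2 | X1 X3 | R X3 | X2 Q; Q -> a | X3 R | S Y1; R -> b | a; X1 -> b; X2 -> c; X3 -> a; Y1 -> X1 Y2; Y2 -> X2 X2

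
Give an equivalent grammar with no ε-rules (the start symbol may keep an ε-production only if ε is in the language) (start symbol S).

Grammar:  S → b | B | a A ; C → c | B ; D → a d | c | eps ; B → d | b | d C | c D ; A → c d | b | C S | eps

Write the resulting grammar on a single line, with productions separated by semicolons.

S → b | B | a A | a; C → c | B; D → a d | c; B → d | b | d C | c D | c; A → c d | b | C S

Nullable nonterminals: {A, D}.
ε ∉ L(G), so no ε-production is kept.
Add the nullable-subset variants: S → a A gives a A | a. B → c D gives c D | c.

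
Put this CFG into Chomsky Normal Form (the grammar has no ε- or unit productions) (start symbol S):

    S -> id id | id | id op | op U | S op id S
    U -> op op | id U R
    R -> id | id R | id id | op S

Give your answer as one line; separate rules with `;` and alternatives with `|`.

S -> X1 X1 | id | X1 X2 | X2 U | S Y1; U -> X2 X2 | X1 Y3; R -> id | X1 R | X1 X1 | X2 S; X1 -> id; X2 -> op; Y1 -> X2 Y2; Y2 -> X1 S; Y3 -> U R

Introduce a nonterminal for each terminal appearing in a rule of length ≥ 2: X1 → id, X2 → op.
Binarize each right-hand side of length ≥ 3 by chaining fresh nonterminals (Y1, Y2, …): affected rules were S → S X2 X1 S; U → X1 U R.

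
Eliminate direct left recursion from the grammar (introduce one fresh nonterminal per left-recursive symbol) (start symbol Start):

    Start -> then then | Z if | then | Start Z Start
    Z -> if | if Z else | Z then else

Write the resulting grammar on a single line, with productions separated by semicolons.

Start, Z are directly left-recursive.
For Start: α = {Z Start}, β = {then then, Z if, then}. Rewrite as Start → β Start1 and Start1 → α Start1 | ε.
For Z: α = {then else}, β = {if, if Z else}. Rewrite as Z → β Z1 and Z1 → α Z1 | ε.

Start -> then then Start1 | Z if Start1 | then Start1; Z -> if Z1 | if Z else Z1; Start1 -> Z Start Start1 | ε; Z1 -> then else Z1 | ε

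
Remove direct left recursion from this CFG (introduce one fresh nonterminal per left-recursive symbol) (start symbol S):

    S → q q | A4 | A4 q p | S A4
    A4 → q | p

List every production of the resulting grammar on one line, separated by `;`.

S → q q S' | A4 S' | A4 q p S'; A4 → q | p; S' → A4 S' | ε

S is directly left-recursive.
For S: α = {A4}, β = {q q, A4, A4 q p}. Rewrite as S → β S' and S' → α S' | ε.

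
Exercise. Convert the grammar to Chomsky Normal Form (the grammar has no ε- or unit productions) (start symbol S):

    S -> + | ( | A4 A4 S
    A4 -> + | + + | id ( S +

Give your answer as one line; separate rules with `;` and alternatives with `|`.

Introduce a nonterminal for each terminal appearing in a rule of length ≥ 2: X1 → +, X2 → id, X3 → (.
Binarize each right-hand side of length ≥ 3 by chaining fresh nonterminals (Y1, Y2, …): affected rules were S → A4 A4 S; A4 → X2 X3 S X1.

S -> + | ( | A4 Y1; A4 -> + | X1 X1 | X2 Y2; X1 -> +; X2 -> id; X3 -> (; Y1 -> A4 S; Y2 -> X3 Y3; Y3 -> S X1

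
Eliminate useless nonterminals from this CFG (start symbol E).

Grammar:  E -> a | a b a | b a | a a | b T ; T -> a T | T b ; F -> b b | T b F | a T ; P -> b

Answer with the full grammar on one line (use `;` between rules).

E -> a | a b a | b a | a a

Generating nonterminals: {E, F, P}.
Reachable from E after that: {E}.
Removed useless symbols: {F, P, T} and every production mentioning them.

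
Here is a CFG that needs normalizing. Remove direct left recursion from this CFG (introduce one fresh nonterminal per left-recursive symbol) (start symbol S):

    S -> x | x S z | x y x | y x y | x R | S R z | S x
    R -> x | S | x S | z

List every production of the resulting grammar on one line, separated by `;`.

S -> x S' | x S z S' | x y x S' | y x y S' | x R S'; R -> x | S | x S | z; S' -> R z S' | x S' | ε

Left recursion appears on S.
For S: α = {R z, x}, β = {x, x S z, x y x, y x y, x R}. Rewrite as S → β S' and S' → α S' | ε.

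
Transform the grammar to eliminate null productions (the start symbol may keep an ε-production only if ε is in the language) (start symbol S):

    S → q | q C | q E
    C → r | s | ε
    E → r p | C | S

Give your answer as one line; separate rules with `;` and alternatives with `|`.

S → q | q C | q E; C → r | s; E → r p | C | S

Nullable nonterminals: {C, E}.
ε ∉ L(G), so no ε-production is kept.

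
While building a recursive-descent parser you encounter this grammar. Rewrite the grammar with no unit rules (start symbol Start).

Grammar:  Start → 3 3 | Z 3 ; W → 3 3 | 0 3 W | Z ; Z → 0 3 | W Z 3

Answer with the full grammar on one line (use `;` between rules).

Unit pairs: W ⇒* {Z}.
For every A with A ⇒* B via unit rules, add B's non-unit alternatives to A; then delete every rule of the form X → Y.

Start → 3 3 | Z 3; W → 0 3 | W Z 3 | 3 3 | 0 3 W; Z → 0 3 | W Z 3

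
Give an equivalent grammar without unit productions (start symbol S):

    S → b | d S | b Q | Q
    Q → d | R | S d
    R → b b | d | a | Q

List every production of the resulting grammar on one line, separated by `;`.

S → b b | d | a | b | d S | b Q | S d; Q → b b | d | a | S d; R → d | S d | b b | a

Unit pairs: Q ⇒* {R}; R ⇒* {Q}; S ⇒* {Q, R}.
For every A with A ⇒* B via unit rules, add B's non-unit alternatives to A; then delete every rule of the form X → Y.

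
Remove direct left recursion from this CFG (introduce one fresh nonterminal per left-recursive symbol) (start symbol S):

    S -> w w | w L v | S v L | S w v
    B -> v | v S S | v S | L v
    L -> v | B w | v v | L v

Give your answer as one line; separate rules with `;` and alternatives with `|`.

S -> w w S' | w L v S'; B -> v | v S S | v S | L v; L -> v L' | B w L' | v v L'; S' -> v L S' | w v S' | ε; L' -> v L' | ε

Left recursion appears on S, L.
For S: α = {v L, w v}, β = {w w, w L v}. Rewrite as S → β S' and S' → α S' | ε.
For L: α = {v}, β = {v, B w, v v}. Rewrite as L → β L' and L' → α L' | ε.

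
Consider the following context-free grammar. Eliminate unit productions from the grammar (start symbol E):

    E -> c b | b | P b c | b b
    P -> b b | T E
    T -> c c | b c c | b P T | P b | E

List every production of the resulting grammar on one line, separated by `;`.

E -> c b | b | P b c | b b; P -> b b | T E; T -> c b | b | P b c | b b | c c | b c c | b P T | P b

Unit pairs: T ⇒* {E}.
For each unit pair (A, B), copy every non-unit production of B to A, then drop all unit productions.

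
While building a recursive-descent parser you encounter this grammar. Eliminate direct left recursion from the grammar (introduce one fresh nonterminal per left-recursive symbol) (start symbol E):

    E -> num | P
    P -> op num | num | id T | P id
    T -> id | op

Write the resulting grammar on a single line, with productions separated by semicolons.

Left recursion appears on P.
For P: α = {id}, β = {op num, num, id T}. Rewrite as P → β P' and P' → α P' | ε.

E -> num | P; P -> op num P' | num P' | id T P'; T -> id | op; P' -> id P' | ε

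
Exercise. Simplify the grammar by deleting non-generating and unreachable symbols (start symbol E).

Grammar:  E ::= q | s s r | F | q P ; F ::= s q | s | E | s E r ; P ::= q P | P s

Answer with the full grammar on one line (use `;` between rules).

E ::= q | s s r | F; F ::= s q | s | E | s E r

Generating nonterminals: {E, F}.
Reachable from E after that: {E, F}.
Removed useless symbols: {P} and every production mentioning them.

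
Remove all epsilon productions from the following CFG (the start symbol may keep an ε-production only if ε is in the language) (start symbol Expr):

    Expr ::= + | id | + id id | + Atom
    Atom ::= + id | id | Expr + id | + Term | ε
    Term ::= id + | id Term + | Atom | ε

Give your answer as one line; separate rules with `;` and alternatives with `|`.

Expr ::= + | id | + id id | + Atom; Atom ::= + id | id | Expr + id | + Term | +; Term ::= id + | id Term + | Atom

The nullable symbols are {Atom, Term}.
ε ∉ L(G), so no ε-production is kept.
For each production, add variants omitting each subset of nullable occurrences: Atom → + Term gives + Term | +.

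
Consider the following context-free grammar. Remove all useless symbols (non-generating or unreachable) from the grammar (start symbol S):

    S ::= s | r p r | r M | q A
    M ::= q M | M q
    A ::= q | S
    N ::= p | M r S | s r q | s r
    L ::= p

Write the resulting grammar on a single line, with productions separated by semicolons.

Generating nonterminals: {A, L, N, S}.
Reachable from S after that: {A, S}.
Removed useless symbols: {L, M, N} and every production mentioning them.

S ::= s | r p r | q A; A ::= q | S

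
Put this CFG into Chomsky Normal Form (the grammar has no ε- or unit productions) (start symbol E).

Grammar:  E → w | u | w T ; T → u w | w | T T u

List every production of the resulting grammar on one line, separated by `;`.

E → w | u | X1 T; T → X2 X1 | w | T Y1; X1 → w; X2 → u; Y1 → T X2

Introduce a nonterminal for each terminal appearing in a rule of length ≥ 2: X1 → w, X2 → u.
Binarize each right-hand side of length ≥ 3 by chaining fresh nonterminals (Y1, Y2, …): affected rules were T → T T X2.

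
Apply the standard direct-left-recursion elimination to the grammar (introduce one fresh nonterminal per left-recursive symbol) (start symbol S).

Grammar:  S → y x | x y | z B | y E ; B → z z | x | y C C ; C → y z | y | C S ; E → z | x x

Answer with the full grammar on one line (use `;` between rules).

S → y x | x y | z B | y E; B → z z | x | y C C; C → y z C' | y C'; E → z | x x; C' → S C' | ε

Left recursion appears on C.
For C: α = {S}, β = {y z, y}. Rewrite as C → β C' and C' → α C' | ε.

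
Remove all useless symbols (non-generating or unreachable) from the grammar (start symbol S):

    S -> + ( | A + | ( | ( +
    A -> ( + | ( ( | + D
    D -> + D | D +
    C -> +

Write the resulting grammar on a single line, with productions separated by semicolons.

S -> + ( | A + | ( | ( +; A -> ( + | ( (

Generating nonterminals: {A, C, S}.
Reachable from S after that: {A, S}.
Removed useless symbols: {C, D} and every production mentioning them.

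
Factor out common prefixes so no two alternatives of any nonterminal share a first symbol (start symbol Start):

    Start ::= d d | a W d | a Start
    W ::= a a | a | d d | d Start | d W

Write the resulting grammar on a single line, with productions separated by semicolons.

Start ::= d d | a Start1; W ::= d W1 | a W2; Start1 ::= W d | Start; W1 ::= d | Start | W; W2 ::= a | epsilon

Start has alternatives sharing prefix 'a': factor to Start → a Start1 with Start1 → W d | Start.
W has alternatives sharing prefix 'd': factor to W → d W1 with W1 → d | Start | W.
W has alternatives sharing prefix 'a': factor to W → a W2 with W2 → a | ε.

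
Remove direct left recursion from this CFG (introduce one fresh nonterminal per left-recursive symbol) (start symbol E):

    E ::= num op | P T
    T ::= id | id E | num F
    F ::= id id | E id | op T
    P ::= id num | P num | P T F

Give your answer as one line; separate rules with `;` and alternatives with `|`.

E ::= num op | P T; T ::= id | id E | num F; F ::= id id | E id | op T; P ::= id num P'; P' ::= num P' | T F P' | ε

Left recursion appears on P.
For P: α = {num, T F}, β = {id num}. Rewrite as P → β P' and P' → α P' | ε.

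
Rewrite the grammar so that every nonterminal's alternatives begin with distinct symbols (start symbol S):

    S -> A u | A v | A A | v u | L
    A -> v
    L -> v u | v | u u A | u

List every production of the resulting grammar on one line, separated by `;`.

S has alternatives sharing prefix 'A': factor to S → A S' with S' → u | v | A.
L has alternatives sharing prefix 'v': factor to L → v L' with L' → u | ε.
L has alternatives sharing prefix 'u': factor to L → u L'' with L'' → u A | ε.

S -> v u | L | A S'; A -> v; L -> v L' | u L''; S' -> u | v | A; L' -> u | ε; L'' -> u A | ε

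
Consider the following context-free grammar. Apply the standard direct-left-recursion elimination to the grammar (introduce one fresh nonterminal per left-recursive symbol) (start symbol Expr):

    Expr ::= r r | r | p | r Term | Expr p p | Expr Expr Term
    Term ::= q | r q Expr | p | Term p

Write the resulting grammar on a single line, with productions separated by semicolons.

Expr ::= r r Expr1 | r Expr1 | p Expr1 | r Term Expr1; Term ::= q Term1 | r q Expr Term1 | p Term1; Expr1 ::= p p Expr1 | Expr Term Expr1 | ε; Term1 ::= p Term1 | ε

Left recursion appears on Expr, Term.
For Expr: α = {p p, Expr Term}, β = {r r, r, p, r Term}. Rewrite as Expr → β Expr1 and Expr1 → α Expr1 | ε.
For Term: α = {p}, β = {q, r q Expr, p}. Rewrite as Term → β Term1 and Term1 → α Term1 | ε.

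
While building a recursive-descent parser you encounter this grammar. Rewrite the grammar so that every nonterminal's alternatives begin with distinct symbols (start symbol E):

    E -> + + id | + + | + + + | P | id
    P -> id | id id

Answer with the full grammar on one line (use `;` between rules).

E has alternatives sharing prefix '+ +': factor to E → + + E' with E' → id | ε | +.
P has alternatives sharing prefix 'id': factor to P → id P' with P' → ε | id.

E -> P | id | + + E'; P -> id P'; E' -> id | ε | +; P' -> ε | id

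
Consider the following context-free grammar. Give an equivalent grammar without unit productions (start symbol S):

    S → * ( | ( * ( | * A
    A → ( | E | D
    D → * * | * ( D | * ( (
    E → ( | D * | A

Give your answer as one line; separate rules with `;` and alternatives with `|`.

S → * ( | ( * ( | * A; A → ( | D * | * * | * ( D | * ( (; D → * * | * ( D | * ( (; E → ( | D * | * * | * ( D | * ( (

Unit pairs: A ⇒* {D, E}; E ⇒* {A, D}.
For each unit pair (A, B), copy every non-unit production of B to A, then drop all unit productions.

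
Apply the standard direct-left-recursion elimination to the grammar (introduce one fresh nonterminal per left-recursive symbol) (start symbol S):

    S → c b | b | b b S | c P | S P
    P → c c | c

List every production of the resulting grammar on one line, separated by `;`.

S is directly left-recursive.
For S: α = {P}, β = {c b, b, b b S, c P}. Rewrite as S → β S' and S' → α S' | ε.

S → c b S' | b S' | b b S S' | c P S'; P → c c | c; S' → P S' | ε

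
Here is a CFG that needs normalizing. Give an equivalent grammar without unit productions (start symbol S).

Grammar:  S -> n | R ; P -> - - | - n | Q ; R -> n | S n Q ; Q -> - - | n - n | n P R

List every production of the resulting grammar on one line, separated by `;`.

Unit pairs: P ⇒* {Q}; S ⇒* {R}.
Replace each nonterminal's rules with the union of the non-unit rules of every nonterminal it unit-derives.

S -> n | S n Q; P -> - - | - n | n - n | n P R; R -> n | S n Q; Q -> - - | n - n | n P R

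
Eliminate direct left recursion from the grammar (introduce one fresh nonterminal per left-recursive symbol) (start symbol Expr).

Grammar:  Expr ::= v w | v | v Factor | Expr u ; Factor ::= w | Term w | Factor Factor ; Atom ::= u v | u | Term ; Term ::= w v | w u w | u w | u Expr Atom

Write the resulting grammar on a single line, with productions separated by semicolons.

Expr ::= v w Expr1 | v Expr1 | v Factor Expr1; Factor ::= w Factor1 | Term w Factor1; Atom ::= u v | u | Term; Term ::= w v | w u w | u w | u Expr Atom; Expr1 ::= u Expr1 | ε; Factor1 ::= Factor Factor1 | ε

Directly left-recursive nonterminals: Expr, Factor.
For Expr: α = {u}, β = {v w, v, v Factor}. Rewrite as Expr → β Expr1 and Expr1 → α Expr1 | ε.
For Factor: α = {Factor}, β = {w, Term w}. Rewrite as Factor → β Factor1 and Factor1 → α Factor1 | ε.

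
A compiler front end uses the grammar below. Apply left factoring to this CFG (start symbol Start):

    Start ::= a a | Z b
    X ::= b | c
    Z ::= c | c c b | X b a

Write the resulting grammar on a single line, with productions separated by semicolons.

Start ::= a a | Z b; X ::= b | c; Z ::= X b a | c Z1; Z1 ::= ε | c b

Z has alternatives sharing prefix 'c': factor to Z → c Z1 with Z1 → ε | c b.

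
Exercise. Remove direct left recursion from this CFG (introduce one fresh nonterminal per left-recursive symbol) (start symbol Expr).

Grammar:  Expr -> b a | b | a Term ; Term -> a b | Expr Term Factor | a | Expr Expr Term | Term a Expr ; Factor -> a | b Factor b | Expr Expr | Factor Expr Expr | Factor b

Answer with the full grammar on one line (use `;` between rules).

Directly left-recursive nonterminals: Term, Factor.
For Term: α = {a Expr}, β = {a b, Expr Term Factor, a, Expr Expr Term}. Rewrite as Term → β Term1 and Term1 → α Term1 | ε.
For Factor: α = {Expr Expr, b}, β = {a, b Factor b, Expr Expr}. Rewrite as Factor → β Factor1 and Factor1 → α Factor1 | ε.

Expr -> b a | b | a Term; Term -> a b Term1 | Expr Term Factor Term1 | a Term1 | Expr Expr Term Term1; Factor -> a Factor1 | b Factor b Factor1 | Expr Expr Factor1; Term1 -> a Expr Term1 | ε; Factor1 -> Expr Expr Factor1 | b Factor1 | ε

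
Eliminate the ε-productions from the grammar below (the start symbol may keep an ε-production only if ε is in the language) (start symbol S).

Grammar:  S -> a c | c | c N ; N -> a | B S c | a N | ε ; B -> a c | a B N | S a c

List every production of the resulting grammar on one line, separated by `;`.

S -> a c | c | c N; N -> a | B S c | a N; B -> a c | a B N | a B | S a c

The nullable symbols are {N}.
ε ∉ L(G), so no ε-production is kept.
Expand every rule over subsets of its nullable positions: B → a B N gives a B N | a B.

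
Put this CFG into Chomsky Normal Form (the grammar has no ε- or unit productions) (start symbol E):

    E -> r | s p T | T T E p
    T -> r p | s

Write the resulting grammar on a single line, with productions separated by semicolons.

E -> r | X1 Y1 | T Y2; T -> X3 X2 | s; X1 -> s; X2 -> p; X3 -> r; Y1 -> X2 T; Y2 -> T Y3; Y3 -> E X2

Introduce a nonterminal for each terminal appearing in a rule of length ≥ 2: X1 → s, X2 → p, X3 → r.
Binarize each right-hand side of length ≥ 3 by chaining fresh nonterminals (Y1, Y2, …): affected rules were E → X1 X2 T; E → T T E X2.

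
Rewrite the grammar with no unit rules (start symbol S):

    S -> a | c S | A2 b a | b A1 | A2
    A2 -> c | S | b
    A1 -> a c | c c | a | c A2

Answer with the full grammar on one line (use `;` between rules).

Unit pairs: A2 ⇒* {S}; S ⇒* {A2}.
For every A with A ⇒* B via unit rules, add B's non-unit alternatives to A; then delete every rule of the form X → Y.

S -> c | b | a | c S | A2 b a | b A1; A2 -> c | b | a | c S | A2 b a | b A1; A1 -> a c | c c | a | c A2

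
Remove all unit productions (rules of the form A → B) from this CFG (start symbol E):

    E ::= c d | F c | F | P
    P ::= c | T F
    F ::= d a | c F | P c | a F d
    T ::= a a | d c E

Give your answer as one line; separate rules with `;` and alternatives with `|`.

Unit pairs: E ⇒* {F, P}.
Replace each nonterminal's rules with the union of the non-unit rules of every nonterminal it unit-derives.

E ::= c d | F c | d a | c F | P c | a F d | c | T F; P ::= c | T F; F ::= d a | c F | P c | a F d; T ::= a a | d c E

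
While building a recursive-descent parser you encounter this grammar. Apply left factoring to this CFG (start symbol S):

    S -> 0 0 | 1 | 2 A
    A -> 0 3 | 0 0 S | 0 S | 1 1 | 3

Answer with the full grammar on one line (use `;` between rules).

S -> 0 0 | 1 | 2 A; A -> 1 1 | 3 | 0 A'; A' -> 3 | 0 S | S

A has alternatives sharing prefix '0': factor to A → 0 A' with A' → 3 | 0 S | S.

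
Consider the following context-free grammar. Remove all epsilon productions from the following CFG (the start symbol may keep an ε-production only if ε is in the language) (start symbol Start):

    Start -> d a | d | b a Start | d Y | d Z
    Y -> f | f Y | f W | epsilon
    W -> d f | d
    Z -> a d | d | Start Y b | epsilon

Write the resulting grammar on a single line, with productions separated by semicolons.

Nullable set = {Y, Z}.
ε ∉ L(G), so no ε-production is kept.
Expand every rule over subsets of its nullable positions: Z → Start Y b gives Start Y b | Start b.

Start -> d a | d | b a Start | d Y | d Z; Y -> f | f Y | f W; W -> d f | d; Z -> a d | d | Start Y b | Start b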